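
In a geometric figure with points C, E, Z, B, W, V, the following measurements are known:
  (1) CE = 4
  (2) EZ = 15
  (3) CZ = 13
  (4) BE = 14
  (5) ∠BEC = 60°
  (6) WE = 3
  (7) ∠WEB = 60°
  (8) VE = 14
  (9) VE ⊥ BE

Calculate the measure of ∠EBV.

Step 1: By the law of cosines on triangle BEV: BV² = 14² + 14² − 2·14·14·cos(90°) = 392, so BV = 14·√2.
Step 2: By the inverse law of cosines on triangle EBV: cos(∠EBV) = (14² + (14·√2)² − 14²) / (2·14·14·√2) = 392/554.37 = 0.7071, so ∠EBV = 45°.

Therefore, the measure of angle ∠EBV = 45°.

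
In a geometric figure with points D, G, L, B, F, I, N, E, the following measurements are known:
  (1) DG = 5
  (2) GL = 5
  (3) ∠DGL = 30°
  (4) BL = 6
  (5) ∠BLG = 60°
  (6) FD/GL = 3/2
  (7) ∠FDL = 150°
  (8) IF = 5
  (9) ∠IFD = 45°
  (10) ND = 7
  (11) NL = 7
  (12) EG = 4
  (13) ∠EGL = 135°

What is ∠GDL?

Step 1: By the law of cosines on triangle DGL: DL² = 5² + 5² − 2·5·5·cos(30°) = 6.7, so DL ≈ 2.59.
Step 2: By the inverse law of cosines on triangle GDL: cos(∠GDL) = (5² + 2.59² − 5²) / (2·5·2.59) = 6.7/25.88 = 0.2588, so ∠GDL = 75°.

Therefore, the measure of angle ∠GDL = 75°.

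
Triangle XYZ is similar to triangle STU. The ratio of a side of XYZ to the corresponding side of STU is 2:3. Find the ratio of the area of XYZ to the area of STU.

The ratio of areas of similar triangles equals the square of the side ratio.
Side ratio = 2:3
Area ratio = (2/3)^2 = 4/9 = 4:9

4:9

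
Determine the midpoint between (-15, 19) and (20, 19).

M = ((x₁ + x₂)/2, (y₁ + y₂)/2)
= ((-15 + 20)/2, (19 + 19)/2)
= (5/2, 38/2) = (5/2, 19)

(5/2, 19)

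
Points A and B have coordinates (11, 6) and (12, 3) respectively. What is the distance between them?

d = sqrt((1)^2 + (-3)^2) = sqrt(10)

sqrt(10)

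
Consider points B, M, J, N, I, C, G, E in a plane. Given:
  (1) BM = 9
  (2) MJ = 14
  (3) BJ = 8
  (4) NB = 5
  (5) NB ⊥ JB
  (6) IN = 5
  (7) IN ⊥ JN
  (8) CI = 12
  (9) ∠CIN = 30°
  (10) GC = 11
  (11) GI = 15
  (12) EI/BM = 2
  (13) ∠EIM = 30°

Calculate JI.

Step 1: By the law of cosines on triangle JBN: JN² = 8² + 5² − 2·8·5·cos(90°) = 89, so JN = √89.
Step 2: By the law of cosines on triangle JNI: JI² = √89² + 5² − 2·√89·5·cos(90°) = 114, so JI = √114.

Therefore, the length of JI = √114.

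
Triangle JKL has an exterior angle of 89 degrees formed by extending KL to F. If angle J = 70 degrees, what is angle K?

By the exterior angle theorem: exterior angle = sum of remote interior angles.
89 = 70 + angle K
angle K = 89 - 70 = 19 degrees

19 degrees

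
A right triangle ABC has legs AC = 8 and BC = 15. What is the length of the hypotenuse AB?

By the Pythagorean theorem: AB^2 = AC^2 + BC^2
AB^2 = 8^2 + 15^2 = 64 + 225 = 289
AB = sqrt(289) = 17

17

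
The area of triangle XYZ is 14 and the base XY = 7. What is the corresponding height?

height = 2 * 14 / 7 = 4

4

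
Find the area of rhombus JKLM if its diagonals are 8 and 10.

Area of a rhombus = (d1 * d2) / 2
Area = (8 * 10) / 2
Area = 80 / 2
Area = 40

40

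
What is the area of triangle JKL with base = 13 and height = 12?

Area = (1/2)(13)(12) = 78

78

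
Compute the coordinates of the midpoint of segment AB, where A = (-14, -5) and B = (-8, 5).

M = ((x₁ + x₂)/2, (y₁ + y₂)/2)
= ((-14 + -8)/2, (-5 + 5)/2)
= (-22/2, 0/2) = (-11, 0)

(-11, 0)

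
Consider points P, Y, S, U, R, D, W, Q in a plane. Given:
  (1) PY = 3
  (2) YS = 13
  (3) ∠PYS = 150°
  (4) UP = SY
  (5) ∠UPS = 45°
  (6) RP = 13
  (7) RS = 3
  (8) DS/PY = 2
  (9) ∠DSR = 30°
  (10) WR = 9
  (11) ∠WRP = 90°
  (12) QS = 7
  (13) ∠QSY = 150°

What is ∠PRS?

Step 1: By the law of cosines on triangle PYS: PS² = 3² + 13² − 2·3·13·cos(150°) = 245.55, so PS ≈ 15.67.
Step 2: By the inverse law of cosines on triangle PRS: cos(∠PRS) = (13² + 3² − 15.67²) / (2·13·3) = -67.55/78 = -0.866, so ∠PRS = 150°.

Therefore, the measure of angle ∠PRS = 150°.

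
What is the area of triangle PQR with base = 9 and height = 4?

Area = (1/2) * base * height
Area = (1/2) * 9 * 4
Area = 18

18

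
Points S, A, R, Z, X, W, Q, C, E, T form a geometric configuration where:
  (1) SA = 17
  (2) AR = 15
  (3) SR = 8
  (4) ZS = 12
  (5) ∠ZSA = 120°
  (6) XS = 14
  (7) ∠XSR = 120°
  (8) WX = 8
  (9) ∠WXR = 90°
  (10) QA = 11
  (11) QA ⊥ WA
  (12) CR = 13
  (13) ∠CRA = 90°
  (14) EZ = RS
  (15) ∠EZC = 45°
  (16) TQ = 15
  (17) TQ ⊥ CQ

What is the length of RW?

Step 1: By the law of cosines on triangle XSR: XR² = 14² + 8² − 2·14·8·cos(120°) = 372, so XR = 2·√93.
Step 2: By the law of cosines on triangle RXW: RW² = (2·√93)² + 8² − 2·2·√93·8·cos(90°) = 436, so RW = 2·√109.

Therefore, the length of RW = 2·√109.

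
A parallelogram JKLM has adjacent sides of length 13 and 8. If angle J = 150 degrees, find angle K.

Opposite sides of a parallelogram are parallel, so consecutive angles form co-interior angles on a transversal.
Co-interior angles sum to 180°, giving angle K = 180 - 150 = 30 degrees.

30 degrees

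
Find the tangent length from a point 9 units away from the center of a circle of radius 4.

tangent = √(d² - r²) = √(9² - 4²) = √(81 - 16) = √65 = sqrt(65)

sqrt(65)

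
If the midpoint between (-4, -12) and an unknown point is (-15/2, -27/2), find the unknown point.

Using the midpoint formula: M = ((x1 + x2)/2, (y1 + y2)/2)
We know M = (-15/2, -27/2) and B = (-4, -12)
For x: -15/2 = (-4 + x2)/2, so x2 = 2*-15/2 - -4 = -11
For y: -27/2 = (-12 + y2)/2, so y2 = 2*-27/2 - -12 = -15
A = (-11, -15)

(-11, -15)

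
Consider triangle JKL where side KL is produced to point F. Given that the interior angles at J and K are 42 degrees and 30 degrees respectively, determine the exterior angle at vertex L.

Exterior angle = 42 + 30 = 72 degrees (exterior angle theorem).

72 degrees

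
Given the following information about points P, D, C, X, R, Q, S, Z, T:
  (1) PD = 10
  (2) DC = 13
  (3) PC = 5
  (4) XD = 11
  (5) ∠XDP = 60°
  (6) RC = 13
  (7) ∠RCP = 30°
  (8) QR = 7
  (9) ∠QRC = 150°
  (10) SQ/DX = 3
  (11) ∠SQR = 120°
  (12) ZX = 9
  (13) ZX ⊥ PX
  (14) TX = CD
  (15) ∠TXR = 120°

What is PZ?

Step 1: By the law of cosines on triangle XDP: XP² = 11² + 10² − 2·11·10·cos(60°) = 111, so XP = √111.
Step 2: By the law of cosines on triangle PXZ: PZ² = √111² + 9² − 2·√111·9·cos(90°) = 192, so PZ = 8·√3.

Therefore, the length of PZ = 8·√3.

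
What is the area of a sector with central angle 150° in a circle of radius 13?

Sector area = πr² × θ/360
= π × 13² × 5/12
= π × 169 × 5/12
= 845*pi/12

845*pi/12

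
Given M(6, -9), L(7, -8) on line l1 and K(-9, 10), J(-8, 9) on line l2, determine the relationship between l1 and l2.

Slope of line 1: m1 = (-8 - -9)/(7 - 6) = 1/1 = 1
Slope of line 2: m2 = (9 - 10)/(-8 - -9) = -1/1 = -1
m1 * m2 = -1, so perpendicular.

Perpendicular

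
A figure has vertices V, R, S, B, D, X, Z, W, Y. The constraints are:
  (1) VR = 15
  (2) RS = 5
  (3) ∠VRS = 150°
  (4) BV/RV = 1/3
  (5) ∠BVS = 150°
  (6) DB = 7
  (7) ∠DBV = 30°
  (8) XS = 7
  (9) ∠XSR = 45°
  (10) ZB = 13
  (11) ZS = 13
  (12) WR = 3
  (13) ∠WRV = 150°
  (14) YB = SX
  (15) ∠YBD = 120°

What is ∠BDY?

From the given relations: YB = SX = 7.
Step 1: By the law of cosines on triangle DBY: DY² = 7² + 7² − 2·7·7·cos(120°) = 147, so DY = 7·√3.
Step 2: By the inverse law of cosines on triangle BDY: cos(∠BDY) = (7² + (7·√3)² − 7²) / (2·7·7·√3) = 147/169.74 = 0.866, so ∠BDY = 30°.

Therefore, the measure of angle ∠BDY = 30°.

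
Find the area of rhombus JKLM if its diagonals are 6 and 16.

Area = (6 * 16) / 2 = 96 / 2 = 48

48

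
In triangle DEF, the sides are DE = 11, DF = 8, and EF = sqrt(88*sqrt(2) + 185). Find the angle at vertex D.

By the inverse law of cosines: cos(D) = (DE² + DF² - EF²) / (2 × DE × DF)
cos(D) = (11² + 8² - (sqrt(88*sqrt(2) + 185))²) / (2 × 11 × 8)
cos(D) = (121 + 64 - (88*sqrt(2) + 185)) / 176
cos(D) = -sqrt(2)/2
D = arccos(-sqrt(2)/2) = 135°

135°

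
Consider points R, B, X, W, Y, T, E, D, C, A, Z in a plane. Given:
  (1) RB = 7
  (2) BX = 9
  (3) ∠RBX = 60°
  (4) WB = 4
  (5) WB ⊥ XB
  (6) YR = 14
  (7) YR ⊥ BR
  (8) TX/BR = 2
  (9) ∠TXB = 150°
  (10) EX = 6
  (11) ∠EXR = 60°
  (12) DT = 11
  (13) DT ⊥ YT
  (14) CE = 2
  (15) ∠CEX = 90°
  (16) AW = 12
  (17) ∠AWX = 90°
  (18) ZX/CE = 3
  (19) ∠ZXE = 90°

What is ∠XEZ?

From the given relations: ZX = 3·CE = 3·2 = 6.
Step 1: By the law of cosines on triangle EXZ: EZ² = 6² + 6² − 2·6·6·cos(90°) = 72, so EZ = 6·√2.
Step 2: By the inverse law of cosines on triangle XEZ: cos(∠XEZ) = (6² + (6·√2)² − 6²) / (2·6·6·√2) = 72/101.82 = 0.7071, so ∠XEZ = 45°.

Therefore, the measure of angle ∠XEZ = 45°.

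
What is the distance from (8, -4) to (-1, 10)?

d = sqrt((-1 - 8)^2 + (10 - -4)^2)
d = sqrt(-9^2 + 14^2)
d = sqrt(81 + 196)
d = sqrt(277)

sqrt(277)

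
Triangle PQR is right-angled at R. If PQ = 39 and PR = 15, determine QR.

By the Pythagorean theorem: QR^2 = PQ^2 - PR^2
QR^2 = 39^2 - 15^2 = 1521 - 225 = 1296
QR = sqrt(1296) = 36

36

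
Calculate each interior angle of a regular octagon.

Each interior angle of a regular n-gon is (n - 2) * 180 / n.
For n = 8: (8 - 2) * 180 / 8 = 1080/8 = 135 degrees.

135 degrees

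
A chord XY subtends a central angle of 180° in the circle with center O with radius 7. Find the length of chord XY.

Chord length = 2r sin(θ/2)
= 2 × 7 × sin(180°/2)
= 2 × 7 × sin(90°)
= 14

14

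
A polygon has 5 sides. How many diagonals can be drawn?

Each of the 5 vertices connects to 2 non-adjacent vertices via diagonals.
Total connections = 5 × 2 = 10, but each diagonal is counted twice.
Number of diagonals = 10 / 2 = 5.

5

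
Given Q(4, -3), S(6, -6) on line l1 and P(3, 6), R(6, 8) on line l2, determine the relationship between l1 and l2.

Slope of line 1: m1 = (-6 - -3)/(6 - 4) = -3/2 = -3/2
Slope of line 2: m2 = (8 - 6)/(6 - 3) = 2/3 = 2/3
Two lines are perpendicular when the product of their slopes is -1 (negative reciprocals).
m1 * m2 = (-3/2) * (2/3) = -1, confirming perpendicularity.

Perpendicular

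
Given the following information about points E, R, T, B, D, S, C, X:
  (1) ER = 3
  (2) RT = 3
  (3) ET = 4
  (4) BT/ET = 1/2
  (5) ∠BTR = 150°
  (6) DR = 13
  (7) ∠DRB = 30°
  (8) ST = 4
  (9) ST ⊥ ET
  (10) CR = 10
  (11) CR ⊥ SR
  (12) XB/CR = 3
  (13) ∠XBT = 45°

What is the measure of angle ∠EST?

Step 1: By the law of cosines on triangle STE: SE² = 4² + 4² − 2·4·4·cos(90°) = 32, so SE = 4·√2.
Step 2: By the inverse law of cosines on triangle EST: cos(∠EST) = ((4·√2)² + 4² − 4²) / (2·4·√2·4) = 32/45.25 = 0.7071, so ∠EST = 45°.

Therefore, the measure of angle ∠EST = 45°.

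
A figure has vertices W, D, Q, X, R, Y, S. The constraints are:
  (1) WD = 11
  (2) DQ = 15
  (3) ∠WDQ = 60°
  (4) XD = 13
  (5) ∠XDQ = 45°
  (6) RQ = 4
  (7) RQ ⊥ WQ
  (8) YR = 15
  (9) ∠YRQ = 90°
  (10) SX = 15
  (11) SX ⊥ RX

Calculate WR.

Step 1: By the law of cosines on triangle QDW: QW² = 15² + 11² − 2·15·11·cos(60°) = 181, so QW = √181.
Step 2: By the law of cosines on triangle WQR: WR² = √181² + 4² − 2·√181·4·cos(90°) = 197, so WR = √197.

Therefore, the length of WR = √197.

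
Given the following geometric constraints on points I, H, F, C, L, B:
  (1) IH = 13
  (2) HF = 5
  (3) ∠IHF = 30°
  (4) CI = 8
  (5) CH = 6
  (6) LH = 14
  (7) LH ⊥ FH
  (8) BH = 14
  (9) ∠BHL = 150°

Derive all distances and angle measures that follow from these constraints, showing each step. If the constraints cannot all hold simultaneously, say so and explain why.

The constraints are consistent.

Step 1: From IH = 13, HF = 5, and ∠IHF = 30°, by the law of cosines:
  IF² = IH² + HF² - 2·IH·HF·cos(30°) = 169 + 25 - 112.6 = 81.42
  IF ≈ 9.02

Step 2: From FH = 5, HL = 14, and ∠FHL = 90°, by the law of cosines:
  FL² = FH² + HL² - 2·FH·HL·cos(90°) = 25 + 196 - 0 = 221
  FL ≈ 14.87

Step 3: From LH = 14, HB = 14, and ∠LHB = 150°, by the law of cosines:
  LB² = LH² + HB² - 2·LH·HB·cos(150°) = 196 + 196 + 339.5 = 731.5
  LB ≈ 27.05

Step 4: From IC = 8, IH = 13, CH = 6, by the inverse law of cosines:
  cos(∠CIH) = (IC² + IH² - CH²) / (2·IC·IH)
  ∠CIH = 18.72°

Step 5: From HC = 6, HI = 13, CI = 8, by the inverse law of cosines:
  cos(∠CHI) = (HC² + HI² - CI²) / (2·HC·HI)
  ∠CHI = 25.33°

Step 6: From CH = 6, CI = 8, HI = 13, by the inverse law of cosines:
  cos(∠HCI) = (CH² + CI² - HI²) / (2·CH·CI)
  ∠HCI = 135.95°

Step 7: From IF = 9.02, IH = 13, FH = 5, by the inverse law of cosines:
  cos(∠FIH) = (IF² + IH² - FH²) / (2·IF·IH)
  ∠FIH = 16.09°

Step 8: From FH = 5, FI = 9.02, HI = 13, by the inverse law of cosines:
  cos(∠HFI) = (FH² + FI² - HI²) / (2·FH·FI)
  ∠HFI = 133.91°

Step 9: From FH = 5, FL = 14.87, HL = 14, by the inverse law of cosines:
  cos(∠HFL) = (FH² + FL² - HL²) / (2·FH·FL)
  ∠HFL = 70.35°

Step 10: From LB = 27.05, LH = 14, BH = 14, by the inverse law of cosines:
  cos(∠BLH) = (LB² + LH² - BH²) / (2·LB·LH)
  ∠BLH = 15°

Step 11: From LF = 14.87, LH = 14, FH = 5, by the inverse law of cosines:
  cos(∠FLH) = (LF² + LH² - FH²) / (2·LF·LH)
  ∠FLH = 19.65°

Step 12: From BH = 14, BL = 27.05, HL = 14, by the inverse law of cosines:
  cos(∠HBL) = (BH² + BL² - HL²) / (2·BH·BL)
  ∠HBL = 15°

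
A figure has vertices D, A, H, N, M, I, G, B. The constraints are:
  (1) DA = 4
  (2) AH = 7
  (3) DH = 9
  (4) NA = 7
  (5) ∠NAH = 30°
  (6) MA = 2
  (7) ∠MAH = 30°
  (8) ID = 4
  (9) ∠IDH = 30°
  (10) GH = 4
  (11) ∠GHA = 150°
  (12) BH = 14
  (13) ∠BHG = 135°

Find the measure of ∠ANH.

Step 1: By the law of cosines on triangle NAH: NH² = 7² + 7² − 2·7·7·cos(30°) = 13.13, so NH ≈ 3.62.
Step 2: By the inverse law of cosines on triangle ANH: cos(∠ANH) = (7² + 3.62² − 7²) / (2·7·3.62) = 13.13/50.73 = 0.2588, so ∠ANH = 75°.

Therefore, the measure of angle ∠ANH = 75°.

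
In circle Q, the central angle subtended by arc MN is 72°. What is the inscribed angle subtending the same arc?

By the inscribed angle theorem, the inscribed angle is half the central angle.
Inscribed angle = 72° / 2 = 36°

36°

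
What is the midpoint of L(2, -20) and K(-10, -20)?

M = ((x₁ + x₂)/2, (y₁ + y₂)/2)
= ((2 + -10)/2, (-20 + -20)/2)
= (-8/2, -40/2) = (-4, -20)

(-4, -20)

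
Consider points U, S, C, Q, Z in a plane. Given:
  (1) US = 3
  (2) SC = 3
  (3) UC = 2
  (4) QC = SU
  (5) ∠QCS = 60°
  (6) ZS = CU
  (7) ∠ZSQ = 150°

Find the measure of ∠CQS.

From the given relations: QC = SU = 3.
Step 1: By the law of cosines on triangle QCS: QS² = 3² + 3² − 2·3·3·cos(60°) = 9, so QS = 3.
Step 2: By the inverse law of cosines on triangle CQS: cos(∠CQS) = (3² + 3² − 3²) / (2·3·3) = 9/18 = 0.5, so ∠CQS = 60°.

Therefore, the measure of angle ∠CQS = 60°.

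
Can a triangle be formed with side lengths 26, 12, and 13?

The longest side is 26. The other two sides sum to 12 + 13 = 25.
Since 25 ≤ 26, the two shorter sides cannot reach around to close the triangle.

No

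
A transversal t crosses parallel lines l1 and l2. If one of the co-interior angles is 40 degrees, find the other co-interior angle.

Co-interior angles (same-side interior) formed by parallel lines and a transversal are supplementary (sum to 180 degrees).
The given angle is 40 degrees.
The co-interior angle = 180 - 40 = 140 degrees.

140 degrees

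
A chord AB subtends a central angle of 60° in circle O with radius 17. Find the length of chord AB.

Chord length = 2r sin(θ/2)
= 2 × 17 × sin(60°/2)
= 2 × 17 × sin(30°)
= 17

17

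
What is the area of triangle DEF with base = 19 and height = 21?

Area = (1/2) * base * height
Area = (1/2) * 19 * 21
Area = 399/2

399/2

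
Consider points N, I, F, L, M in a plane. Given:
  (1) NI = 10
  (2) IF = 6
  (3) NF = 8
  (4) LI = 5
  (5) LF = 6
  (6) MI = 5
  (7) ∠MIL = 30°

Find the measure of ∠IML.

Step 1: By the law of cosines on triangle MIL: ML² = 5² + 5² − 2·5·5·cos(30°) = 6.7, so ML ≈ 2.59.
Step 2: By the inverse law of cosines on triangle IML: cos(∠IML) = (5² + 2.59² − 5²) / (2·5·2.59) = 6.7/25.88 = 0.2588, so ∠IML = 75°.

Therefore, the measure of angle ∠IML = 75°.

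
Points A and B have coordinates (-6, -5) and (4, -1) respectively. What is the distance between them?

d = sqrt((4 - -6)^2 + (-1 - -5)^2)
d = sqrt(10^2 + 4^2)
d = sqrt(100 + 16)
d = sqrt(116) = 2*sqrt(29)

2*sqrt(29)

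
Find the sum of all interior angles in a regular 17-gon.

The sum of interior angles of an n-sided polygon is (n - 2) * 180.
For n = 17: (17 - 2) * 180 = 15 * 180 = 2700 degrees.

2700 degrees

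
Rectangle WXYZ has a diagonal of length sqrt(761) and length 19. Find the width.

The diagonal of a rectangle forms a right triangle with the two sides.
Rearranging the Pythagorean theorem: missing side = sqrt(d^2 - known^2).
= sqrt(761 - 361) = sqrt(400) = 20.

20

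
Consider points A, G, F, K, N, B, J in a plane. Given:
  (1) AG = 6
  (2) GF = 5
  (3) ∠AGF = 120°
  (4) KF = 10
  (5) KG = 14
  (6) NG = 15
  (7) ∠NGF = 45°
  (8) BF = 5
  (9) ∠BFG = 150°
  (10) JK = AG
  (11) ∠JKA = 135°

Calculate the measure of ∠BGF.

Step 1: By the law of cosines on triangle GFB: GB² = 5² + 5² − 2·5·5·cos(150°) = 93.3, so GB ≈ 9.66.
Step 2: By the inverse law of cosines on triangle BGF: cos(∠BGF) = (9.66² + 5² − 5²) / (2·9.66·5) = 93.3/96.59 = 0.9659, so ∠BGF = 15°.

Therefore, the measure of angle ∠BGF = 15°.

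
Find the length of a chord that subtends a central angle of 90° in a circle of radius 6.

Chord length = 2r sin(θ/2)
= 2 × 6 × sin(90°/2)
= 2 × 6 × sin(45°)
= 6*sqrt(2)

6*sqrt(2)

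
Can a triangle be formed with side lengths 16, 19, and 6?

Check all three triangle inequalities:
16 + 19 = 35 > 6 ✓
16 + 6 = 22 > 19 ✓
19 + 6 = 25 > 16 ✓
All conditions hold, so these sides form a valid triangle.

Yes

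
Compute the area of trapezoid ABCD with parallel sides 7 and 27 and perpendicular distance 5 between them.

Area of a trapezoid = (base1 + base2) * height / 2
Area = (7 + 27) * 5 / 2
Area = 34 * 5 / 2
Area = 170 / 2
Area = 85

85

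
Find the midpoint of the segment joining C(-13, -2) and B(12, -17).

The midpoint is the point halfway along the segment.
Move half the horizontal distance: -13 + (12 - -13)/2 = -13 + 25/2 = -1/2
Move half the vertical distance: -2 + (-17 - -2)/2 = -2 + -15/2 = -19/2
Midpoint = (-1/2, -19/2)

(-1/2, -19/2)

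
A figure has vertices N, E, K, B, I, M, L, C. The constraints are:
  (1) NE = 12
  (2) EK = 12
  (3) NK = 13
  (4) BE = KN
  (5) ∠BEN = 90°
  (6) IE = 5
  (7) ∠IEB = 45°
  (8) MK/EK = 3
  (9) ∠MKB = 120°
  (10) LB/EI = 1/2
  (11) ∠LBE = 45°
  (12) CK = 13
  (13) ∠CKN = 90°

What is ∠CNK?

Step 1: By the law of cosines on triangle NKC: NC² = 13² + 13² − 2·13·13·cos(90°) = 338, so NC = 13·√2.
Step 2: By the inverse law of cosines on triangle CNK: cos(∠CNK) = ((13·√2)² + 13² − 13²) / (2·13·√2·13) = 338/478 = 0.7071, so ∠CNK = 45°.

Therefore, the measure of angle ∠CNK = 45°.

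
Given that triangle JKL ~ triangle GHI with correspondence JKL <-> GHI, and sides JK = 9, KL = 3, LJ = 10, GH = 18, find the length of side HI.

Since the triangles are similar, the ratio of corresponding sides is constant.
Scale factor k = GH / JK = 18 / 9 = 2
HI = k * KL = 2 * 3 = 6

6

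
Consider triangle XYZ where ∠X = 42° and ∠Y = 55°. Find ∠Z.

The interior angles sum to 180°: angle Z = 180 - 42 - 55 = 83°.
The triangle is acute (angles 42°, 55°, 83°).

83 degrees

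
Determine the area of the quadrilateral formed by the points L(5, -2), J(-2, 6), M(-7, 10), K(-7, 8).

The Shoelace formula works by pairing each vertex with the next (cycling back to the first).
For each pair, compute x_i*y_(i+1) - x_(i+1)*y_i:
  (5*6 - -2*-2) = 26
  (-2*10 - -7*6) = 22
  (-7*8 - -7*10) = 14
  (-7*-2 - 5*8) = -26
Taking half the absolute value of the total: Area = (1/2)(36) = 18.

18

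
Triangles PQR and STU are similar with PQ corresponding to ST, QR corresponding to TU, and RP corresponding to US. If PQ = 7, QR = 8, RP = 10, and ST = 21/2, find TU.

Similar triangles have proportional sides. Setting up the proportion:
ST / PQ = TU / QR
21/2 / 7 = TU / 8
TU = 8 * 21/2 / 7 = 12.

12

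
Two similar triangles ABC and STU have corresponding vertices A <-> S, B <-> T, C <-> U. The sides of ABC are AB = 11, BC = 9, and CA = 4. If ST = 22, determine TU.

Since the triangles are similar, the ratio of corresponding sides is constant.
Scale factor k = ST / AB = 22 / 11 = 2
TU = k * BC = 2 * 9 = 18

18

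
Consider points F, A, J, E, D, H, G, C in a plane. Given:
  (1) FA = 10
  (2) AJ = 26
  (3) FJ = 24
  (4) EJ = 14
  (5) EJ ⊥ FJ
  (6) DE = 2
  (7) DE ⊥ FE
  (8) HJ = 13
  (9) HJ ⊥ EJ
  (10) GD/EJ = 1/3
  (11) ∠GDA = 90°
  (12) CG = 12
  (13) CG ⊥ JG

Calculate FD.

Step 1: By the law of cosines on triangle EJF: EF² = 14² + 24² − 2·14·24·cos(90°) = 772, so EF = 2·√193.
Step 2: By the law of cosines on triangle FED: FD² = (2·√193)² + 2² − 2·2·√193·2·cos(90°) = 776, so FD = 2·√194.

Therefore, the length of FD = 2·√194.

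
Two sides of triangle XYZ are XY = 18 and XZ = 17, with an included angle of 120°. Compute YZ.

When two sides and the included angle are known, the law of cosines gives the third side.
c^2 = a^2 + b^2 - 2ab cos(C) generalizes the Pythagorean theorem to non-right triangles.
Here: YZ^2 = 324 + 289 - 612*(-1/2) = 919
YZ = sqrt(919)

sqrt(919)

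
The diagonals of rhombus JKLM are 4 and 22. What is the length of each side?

The diagonals of a rhombus bisect each other at right angles.
Half-diagonals: 4/2 = 2 and 22/2 = 11
side = sqrt(2^2 + 11^2)
side = sqrt(4 + 121)
side = sqrt(125) = 5*sqrt(5)

5*sqrt(5)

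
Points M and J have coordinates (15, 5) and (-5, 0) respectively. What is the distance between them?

The horizontal distance is |-5 - 15| = 20 and the vertical distance is |0 - 5| = 5.
By the Pythagorean theorem, d = sqrt(20^2 + 5^2) = sqrt(425) = 5*sqrt(17).

5*sqrt(17)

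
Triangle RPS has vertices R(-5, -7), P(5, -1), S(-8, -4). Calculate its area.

Using the Shoelace formula for a triangle:
Area = (1/2)|x0(y1 - y2) + x1(y2 - y0) + x2(y0 - y1)|
Area = (1/2)|-5(-1 - -4) + 5(-4 - -7) + -8(-7 - -1)|
Area = (1/2)|-15 + 15 + 48|
Area = (1/2)|48|
Area = (1/2)(48)
Area = 24

24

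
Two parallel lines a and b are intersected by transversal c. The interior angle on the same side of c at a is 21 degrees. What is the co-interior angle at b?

Co-interior angles sum to 180: 180 - 21 = 159 degrees.

159 degrees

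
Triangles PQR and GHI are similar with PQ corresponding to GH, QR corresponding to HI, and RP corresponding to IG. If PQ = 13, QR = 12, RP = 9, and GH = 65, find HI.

Similar triangles have proportional sides. Setting up the proportion:
GH / PQ = HI / QR
65 / 13 = HI / 12
HI = 12 * 65 / 13 = 60.

60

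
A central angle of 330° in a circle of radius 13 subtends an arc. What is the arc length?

The full circumference is 2πr = 2π(13) = 26*pi.
The arc spans 330° out of 360°, which is a fraction of 11/12.
Arc length = 26*pi × 11/12 = 143*pi/6.

143*pi/6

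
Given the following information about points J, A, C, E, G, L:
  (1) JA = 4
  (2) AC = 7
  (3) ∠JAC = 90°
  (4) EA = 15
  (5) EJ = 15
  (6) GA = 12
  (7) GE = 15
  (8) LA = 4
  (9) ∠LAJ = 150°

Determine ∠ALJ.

Step 1: By the law of cosines on triangle LAJ: LJ² = 4² + 4² − 2·4·4·cos(150°) = 59.71, so LJ ≈ 7.73.
Step 2: By the inverse law of cosines on triangle ALJ: cos(∠ALJ) = (4² + 7.73² − 4²) / (2·4·7.73) = 59.71/61.82 = 0.9659, so ∠ALJ = 15°.

Therefore, the measure of angle ∠ALJ = 15°.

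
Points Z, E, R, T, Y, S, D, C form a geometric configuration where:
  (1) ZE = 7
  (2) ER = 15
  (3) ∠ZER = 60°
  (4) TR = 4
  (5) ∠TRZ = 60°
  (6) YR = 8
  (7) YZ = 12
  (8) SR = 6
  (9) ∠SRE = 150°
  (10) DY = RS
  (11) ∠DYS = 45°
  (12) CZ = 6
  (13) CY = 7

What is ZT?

Step 1: By the law of cosines on triangle ZER: ZR² = 7² + 15² − 2·7·15·cos(60°) = 169, so ZR = 13.
Step 2: By the law of cosines on triangle ZRT: ZT² = 13² + 4² − 2·13·4·cos(60°) = 133, so ZT = √133.

Therefore, the length of ZT = √133.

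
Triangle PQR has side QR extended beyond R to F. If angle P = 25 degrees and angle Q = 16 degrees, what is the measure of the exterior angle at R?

The interior angle at R is 180 - 25 - 16 = 139 degrees.
The exterior angle and interior angle at R are supplementary:
Exterior angle = 180 - 139 = 41 degrees.

41 degrees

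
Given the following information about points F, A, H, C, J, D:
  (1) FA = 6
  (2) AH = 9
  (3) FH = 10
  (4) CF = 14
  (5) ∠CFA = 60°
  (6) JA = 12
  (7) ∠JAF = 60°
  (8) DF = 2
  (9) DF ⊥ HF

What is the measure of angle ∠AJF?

Step 1: By the law of cosines on triangle JAF: JF² = 12² + 6² − 2·12·6·cos(60°) = 108, so JF = 6·√3.
Step 2: By the inverse law of cosines on triangle AJF: cos(∠AJF) = (12² + (6·√3)² − 6²) / (2·12·6·√3) = 216/249.42 = 0.866, so ∠AJF = 30°.

Therefore, the measure of angle ∠AJF = 30°.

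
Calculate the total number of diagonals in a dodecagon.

The number of diagonals in an n-gon is n(n - 3)/2.
For n = 12: 12(12 - 3)/2 = 12 × 9 / 2 = 54.

54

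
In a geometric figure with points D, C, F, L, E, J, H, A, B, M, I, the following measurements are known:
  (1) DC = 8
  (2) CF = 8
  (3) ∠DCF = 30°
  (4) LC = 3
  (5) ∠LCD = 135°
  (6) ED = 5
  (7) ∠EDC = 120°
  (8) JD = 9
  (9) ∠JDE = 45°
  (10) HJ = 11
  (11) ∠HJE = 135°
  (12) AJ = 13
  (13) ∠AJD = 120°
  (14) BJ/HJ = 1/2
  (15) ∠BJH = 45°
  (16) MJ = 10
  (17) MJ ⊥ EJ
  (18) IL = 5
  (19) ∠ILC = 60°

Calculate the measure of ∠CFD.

Step 1: By the law of cosines on triangle FCD: FD² = 8² + 8² − 2·8·8·cos(30°) = 17.15, so FD ≈ 4.14.
Step 2: By the inverse law of cosines on triangle CFD: cos(∠CFD) = (8² + 4.14² − 8²) / (2·8·4.14) = 17.15/66.26 = 0.2588, so ∠CFD = 75°.

Therefore, the measure of angle ∠CFD = 75°.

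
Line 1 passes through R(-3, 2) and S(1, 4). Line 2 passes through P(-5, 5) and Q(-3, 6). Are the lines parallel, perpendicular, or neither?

Slope of line 1: m1 = (4 - 2)/(1 - -3) = 2/4 = 1/2
Slope of line 2: m2 = (6 - 5)/(-3 - -5) = 1/2 = 1/2
Two lines are parallel if and only if they have equal slopes (or both are vertical).
Here m1 = m2 = 1/2, confirming the lines are parallel.

Parallel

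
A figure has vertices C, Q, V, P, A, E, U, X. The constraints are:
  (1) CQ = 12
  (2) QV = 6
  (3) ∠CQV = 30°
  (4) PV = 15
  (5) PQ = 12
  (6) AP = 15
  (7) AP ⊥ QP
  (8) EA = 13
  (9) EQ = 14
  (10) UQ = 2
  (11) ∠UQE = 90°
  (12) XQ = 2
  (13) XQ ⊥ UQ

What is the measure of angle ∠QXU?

Step 1: By the law of cosines on triangle XQU: XU² = 2² + 2² − 2·2·2·cos(90°) = 8, so XU = 2·√2.
Step 2: By the inverse law of cosines on triangle QXU: cos(∠QXU) = (2² + (2·√2)² − 2²) / (2·2·2·√2) = 8/11.31 = 0.7071, so ∠QXU = 45°.

Therefore, the measure of angle ∠QXU = 45°.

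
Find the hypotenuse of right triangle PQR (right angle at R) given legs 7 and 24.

By the Pythagorean theorem: PQ^2 = PR^2 + QR^2
PQ^2 = 7^2 + 24^2 = 49 + 576 = 625
PQ = sqrt(625) = 25

25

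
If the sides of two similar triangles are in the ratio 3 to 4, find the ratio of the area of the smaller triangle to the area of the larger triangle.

The ratio of areas of similar triangles equals the square of the side ratio.
Side ratio = 3:4
Area ratio = (3/4)^2 = 9/16 = 9:16

9:16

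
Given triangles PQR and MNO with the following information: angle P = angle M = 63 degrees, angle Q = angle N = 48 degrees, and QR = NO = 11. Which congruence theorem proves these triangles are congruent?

Consider the given information: angle P = angle M = 63 degrees, angle Q = angle N = 48 degrees, and QR = NO = 11
This is not SSS or SAS: SSS requires all three pairs of sides, but we don't have that. SAS requires two sides and the included angle between them.
The correct criterion is AAS. Two pairs of corresponding angles and a non-included side are equal (Angle-Angle-Side).

AAS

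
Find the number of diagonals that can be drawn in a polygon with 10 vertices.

The number of diagonals in an n-gon is n(n - 3)/2.
For n = 10: 10(10 - 3)/2 = 10 × 7 / 2 = 35.

35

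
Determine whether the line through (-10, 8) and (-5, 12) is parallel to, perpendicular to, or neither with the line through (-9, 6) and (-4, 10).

Slope of line 1: m1 = (12 - 8)/(-5 - -10) = 4/5 = 4/5
Slope of line 2: m2 = (10 - 6)/(-4 - -9) = 4/5 = 4/5
Since m1 = m2 = 4/5, the lines are parallel.

Parallel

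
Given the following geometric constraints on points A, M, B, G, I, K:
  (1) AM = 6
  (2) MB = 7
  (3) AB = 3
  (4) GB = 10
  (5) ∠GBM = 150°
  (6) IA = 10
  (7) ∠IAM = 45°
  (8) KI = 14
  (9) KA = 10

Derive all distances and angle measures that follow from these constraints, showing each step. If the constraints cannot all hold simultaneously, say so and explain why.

The constraints are consistent.

Step 1: From MB = 7, BG = 10, and ∠MBG = 150°, by the law of cosines:
  MG² = MB² + BG² - 2·MB·BG·cos(150°) = 49 + 100 + 121.2 = 270.2
  MG ≈ 16.44

Step 2: From MA = 6, AI = 10, and ∠MAI = 45°, by the law of cosines:
  MI² = MA² + AI² - 2·MA·AI·cos(45°) = 36 + 100 - 84.85 = 51.15
  MI ≈ 7.15

Step 3: From AB = 3, AM = 6, BM = 7, by the inverse law of cosines:
  cos(∠BAM) = (AB² + AM² - BM²) / (2·AB·AM)
  ∠BAM = 96.38°

Step 4: From AI = 10, AK = 10, IK = 14, by the inverse law of cosines:
  cos(∠IAK) = (AI² + AK² - IK²) / (2·AI·AK)
  ∠IAK = 88.85°

Step 5: From MA = 6, MB = 7, AB = 3, by the inverse law of cosines:
  cos(∠AMB) = (MA² + MB² - AB²) / (2·MA·MB)
  ∠AMB = 25.21°

Step 6: From BA = 3, BM = 7, AM = 6, by the inverse law of cosines:
  cos(∠ABM) = (BA² + BM² - AM²) / (2·BA·BM)
  ∠ABM = 58.41°

Step 7: From IA = 10, IK = 14, AK = 10, by the inverse law of cosines:
  cos(∠AIK) = (IA² + IK² - AK²) / (2·IA·IK)
  ∠AIK = 45.57°

Step 8: From KA = 10, KI = 14, AI = 10, by the inverse law of cosines:
  cos(∠AKI) = (KA² + KI² - AI²) / (2·KA·KI)
  ∠AKI = 45.57°

Step 9: From MA = 6, MI = 7.15, AI = 10, by the inverse law of cosines:
  cos(∠AMI) = (MA² + MI² - AI²) / (2·MA·MI)
  ∠AMI = 98.61°

Step 10: From MB = 7, MG = 16.44, BG = 10, by the inverse law of cosines:
  cos(∠BMG) = (MB² + MG² - BG²) / (2·MB·MG)
  ∠BMG = 17.71°

Step 11: From GB = 10, GM = 16.44, BM = 7, by the inverse law of cosines:
  cos(∠BGM) = (GB² + GM² - BM²) / (2·GB·GM)
  ∠BGM = 12.29°

Step 12: From IA = 10, IM = 7.15, AM = 6, by the inverse law of cosines:
  cos(∠AIM) = (IA² + IM² - AM²) / (2·IA·IM)
  ∠AIM = 36.39°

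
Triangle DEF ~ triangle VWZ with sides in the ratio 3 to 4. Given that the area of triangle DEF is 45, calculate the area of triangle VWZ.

Area ratio = (3/4)^2 = 9/16. Area of VWZ = 45 * 16/9 = 80.

80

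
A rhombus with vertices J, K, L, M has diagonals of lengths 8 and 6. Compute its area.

Area = (8 * 6) / 2 = 48 / 2 = 24

24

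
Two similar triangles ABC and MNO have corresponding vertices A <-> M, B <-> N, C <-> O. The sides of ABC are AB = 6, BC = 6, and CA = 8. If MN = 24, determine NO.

Since the triangles are similar, the ratio of corresponding sides is constant.
Scale factor k = MN / AB = 24 / 6 = 4
NO = k * BC = 4 * 6 = 24

24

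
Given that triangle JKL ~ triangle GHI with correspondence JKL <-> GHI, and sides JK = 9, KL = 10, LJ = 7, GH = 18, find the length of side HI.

Similar triangles have proportional sides. Setting up the proportion:
GH / JK = HI / KL
18 / 9 = HI / 10
HI = 10 * 18 / 9 = 20.

20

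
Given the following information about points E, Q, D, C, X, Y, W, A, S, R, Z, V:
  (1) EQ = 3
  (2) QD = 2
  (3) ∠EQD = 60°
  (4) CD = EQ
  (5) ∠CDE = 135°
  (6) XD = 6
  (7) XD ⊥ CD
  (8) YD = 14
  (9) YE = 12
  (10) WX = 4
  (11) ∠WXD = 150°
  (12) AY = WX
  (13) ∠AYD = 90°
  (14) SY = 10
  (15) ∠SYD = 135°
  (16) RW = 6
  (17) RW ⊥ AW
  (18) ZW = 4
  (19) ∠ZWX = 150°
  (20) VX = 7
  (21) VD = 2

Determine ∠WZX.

Step 1: By the law of cosines on triangle ZWX: ZX² = 4² + 4² − 2·4·4·cos(150°) = 59.71, so ZX ≈ 7.73.
Step 2: By the inverse law of cosines on triangle WZX: cos(∠WZX) = (4² + 7.73² − 4²) / (2·4·7.73) = 59.71/61.82 = 0.9659, so ∠WZX = 15°.

Therefore, the measure of angle ∠WZX = 15°.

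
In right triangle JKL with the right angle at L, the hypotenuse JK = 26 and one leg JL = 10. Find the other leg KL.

KL = sqrt(26^2 - 10^2) = sqrt(576) = 24

24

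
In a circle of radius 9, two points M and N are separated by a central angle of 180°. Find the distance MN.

Chord length = 2r sin(θ/2)
= 2 × 9 × sin(180°/2)
= 2 × 9 × sin(90°)
= 18

18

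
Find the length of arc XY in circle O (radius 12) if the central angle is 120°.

Arc length = 2π(12)(1/3) = 8*pi

8*pi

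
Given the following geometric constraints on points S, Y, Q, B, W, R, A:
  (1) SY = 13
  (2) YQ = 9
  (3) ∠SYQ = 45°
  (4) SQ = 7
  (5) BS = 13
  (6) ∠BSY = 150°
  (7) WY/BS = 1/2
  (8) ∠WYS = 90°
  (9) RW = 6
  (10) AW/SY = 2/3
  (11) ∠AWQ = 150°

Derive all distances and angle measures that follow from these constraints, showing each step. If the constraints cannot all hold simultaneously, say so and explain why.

These constraints are not satisfiable: (1), (2) and (4) fix all three sides of triangle SYQ, so by the law of cosines cos(∠SYQ) = (13² + 9² − 7²) / (2·13·9) = 0.8590, i.e. ∠SYQ ≈ 30.8°, which contradicts (3) ∠SYQ = 45°. No planar figure meets all of them, so nothing further can be derived.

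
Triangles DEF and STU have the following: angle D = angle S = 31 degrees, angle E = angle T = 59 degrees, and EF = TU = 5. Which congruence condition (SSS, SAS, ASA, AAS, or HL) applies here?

The given information matches AAS: Two pairs of corresponding angles and a non-included side are equal (Angle-Angle-Side).

AAS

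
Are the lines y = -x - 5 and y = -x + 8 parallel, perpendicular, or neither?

Slope of line 1: m1 = -1
Slope of line 2: m2 = -1
m1 = m2, so the lines are parallel.

Parallel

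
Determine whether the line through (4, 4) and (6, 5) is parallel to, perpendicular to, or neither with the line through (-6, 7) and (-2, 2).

Slope of line 1: m1 = (5 - 4)/(6 - 4) = 1/2 = 1/2
Slope of line 2: m2 = (2 - 7)/(-2 - -6) = -5/4 = -5/4
m1 != m2 (1/2 != -5/4), so not parallel.
m1 * m2 = (1/2) * (-5/4) = -5/8 != -1, so not perpendicular.
The lines are neither parallel nor perpendicular.

Neither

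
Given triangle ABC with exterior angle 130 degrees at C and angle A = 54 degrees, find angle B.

The exterior angle theorem states that an exterior angle equals the sum of the two non-adjacent interior angles.
So 130 = 54 + angle B, which gives angle B = 130 - 54 = 76 degrees.

76 degrees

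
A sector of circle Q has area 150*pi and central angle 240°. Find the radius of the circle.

r² = 360 × 150*pi / (π × 240) = 225, so r = 15.

15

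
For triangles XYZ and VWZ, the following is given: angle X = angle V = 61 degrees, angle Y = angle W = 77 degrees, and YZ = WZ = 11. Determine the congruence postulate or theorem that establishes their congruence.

Consider the given information: angle X = angle V = 61 degrees, angle Y = angle W = 77 degrees, and YZ = WZ = 11
This is not SSS or SAS: SSS requires all three pairs of sides, but we don't have that. SAS requires two sides and the included angle between them.
The correct criterion is AAS. Two pairs of corresponding angles and a non-included side are equal (Angle-Angle-Side).

AAS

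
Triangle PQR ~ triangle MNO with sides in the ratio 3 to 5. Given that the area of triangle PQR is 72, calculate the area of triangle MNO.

The ratio of areas of similar triangles = (side ratio)^2.
Side ratio = 3:5, so area ratio = 9:25.
Area of MNO / Area of PQR = 25/9
Area of MNO = 72 * 25/9 = 200

200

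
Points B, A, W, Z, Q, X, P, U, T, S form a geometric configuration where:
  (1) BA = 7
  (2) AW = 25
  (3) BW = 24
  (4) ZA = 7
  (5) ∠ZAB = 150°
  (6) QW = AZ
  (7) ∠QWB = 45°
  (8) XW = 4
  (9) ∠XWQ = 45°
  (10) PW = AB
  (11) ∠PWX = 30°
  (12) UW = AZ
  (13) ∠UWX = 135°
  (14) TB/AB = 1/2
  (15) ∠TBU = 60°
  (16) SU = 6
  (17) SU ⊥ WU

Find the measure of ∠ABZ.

Step 1: By the law of cosines on triangle BAZ: BZ² = 7² + 7² − 2·7·7·cos(150°) = 182.87, so BZ ≈ 13.52.
Step 2: By the inverse law of cosines on triangle ABZ: cos(∠ABZ) = (7² + 13.52² − 7²) / (2·7·13.52) = 182.87/189.32 = 0.9659, so ∠ABZ = 15°.

Therefore, the measure of angle ∠ABZ = 15°.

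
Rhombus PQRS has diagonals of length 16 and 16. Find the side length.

The diagonals of a rhombus bisect each other at right angles.
Half-diagonals: 16/2 = 8 and 16/2 = 8
side = sqrt(8^2 + 8^2)
side = sqrt(64 + 64)
side = sqrt(128) = 8*sqrt(2)

8*sqrt(2)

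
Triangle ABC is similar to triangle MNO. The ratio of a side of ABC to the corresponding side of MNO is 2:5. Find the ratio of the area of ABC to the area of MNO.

Area scales with the square of linear dimensions. If every length is multiplied by 2/5, then the area is multiplied by (2/5)^2 = 4/25.
The area ratio is 4:25.

4:25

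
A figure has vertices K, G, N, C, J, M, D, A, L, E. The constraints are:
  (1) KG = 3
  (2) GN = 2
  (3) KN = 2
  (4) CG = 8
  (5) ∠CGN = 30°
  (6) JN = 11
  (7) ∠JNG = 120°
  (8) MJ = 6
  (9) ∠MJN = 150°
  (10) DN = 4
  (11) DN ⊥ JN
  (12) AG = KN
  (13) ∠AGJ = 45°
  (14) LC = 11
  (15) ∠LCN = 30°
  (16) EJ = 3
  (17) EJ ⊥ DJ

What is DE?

Step 1: By the law of cosines on triangle JND: JD² = 11² + 4² − 2·11·4·cos(90°) = 137, so JD = √137.
Step 2: By the law of cosines on triangle DJE: DE² = √137² + 3² − 2·√137·3·cos(90°) = 146, so DE = √146.

Therefore, the length of DE = √146.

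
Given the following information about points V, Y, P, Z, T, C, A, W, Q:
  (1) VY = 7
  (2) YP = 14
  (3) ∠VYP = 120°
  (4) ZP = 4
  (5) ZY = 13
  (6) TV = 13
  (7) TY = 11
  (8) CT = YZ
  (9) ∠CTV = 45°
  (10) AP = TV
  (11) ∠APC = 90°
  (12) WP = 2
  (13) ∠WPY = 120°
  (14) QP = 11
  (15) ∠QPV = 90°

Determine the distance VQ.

Step 1: By the law of cosines on triangle VYP: VP² = 7² + 14² − 2·7·14·cos(120°) = 343, so VP = 7·√7.
Step 2: By the law of cosines on triangle VPQ: VQ² = (7·√7)² + 11² − 2·7·√7·11·cos(90°) = 464, so VQ = 4·√29.

Therefore, the length of VQ = 4·√29.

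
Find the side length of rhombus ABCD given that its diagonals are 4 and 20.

The diagonals of a rhombus bisect each other at right angles.
Half-diagonals: 4/2 = 2 and 20/2 = 10
side = sqrt(2^2 + 10^2)
side = sqrt(4 + 100)
side = sqrt(104) = 2*sqrt(26)

2*sqrt(26)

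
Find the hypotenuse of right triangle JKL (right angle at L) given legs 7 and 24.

By the Pythagorean theorem: JK^2 = JL^2 + KL^2
JK^2 = 7^2 + 24^2 = 49 + 576 = 625
JK = sqrt(625) = 25

25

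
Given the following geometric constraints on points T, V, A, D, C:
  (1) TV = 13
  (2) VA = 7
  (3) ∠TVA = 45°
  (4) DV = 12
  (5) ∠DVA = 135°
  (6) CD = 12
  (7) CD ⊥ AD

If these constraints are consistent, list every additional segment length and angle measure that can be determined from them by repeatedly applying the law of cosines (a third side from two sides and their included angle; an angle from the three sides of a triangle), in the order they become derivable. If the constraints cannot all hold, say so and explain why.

The constraints are consistent. Derivable facts, in order:
After 1 step:
- AD ≈ 17.66
- TA ≈ 9.45
After 2 steps:
- AC ≈ 21.35
- ∠ADV = 16.28°
- ∠ATV = 31.59°
- ∠DAV = 28.72°
- ∠TAV = 103.41°
After 3 steps:
- ∠ACD = 55.8°
- ∠CAD = 34.2°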